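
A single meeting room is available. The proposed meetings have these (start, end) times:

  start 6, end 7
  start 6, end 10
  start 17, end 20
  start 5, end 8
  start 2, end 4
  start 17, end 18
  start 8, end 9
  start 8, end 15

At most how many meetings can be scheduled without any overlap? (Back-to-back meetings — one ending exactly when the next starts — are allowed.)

By end time: (2,4), (6,7), (5,8), (8,9), (6,10), (8,15), (17,18), (17,20).
Pick (2,4); next start ≥ 4 → (6,7); next start ≥ 7 → (8,9); next start ≥ 9 → (17,18).
Selected 4 meetings.

4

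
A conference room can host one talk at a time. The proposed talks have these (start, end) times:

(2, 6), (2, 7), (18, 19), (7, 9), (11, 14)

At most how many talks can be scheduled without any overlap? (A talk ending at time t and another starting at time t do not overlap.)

4

Order by finish time; keep every interval that doesn't clash with the previous kept one.
Sorted by end: (2,6)  (2,7)  (7,9)  (11,14)  (18,19)
take (2,6); take (7,9); take (11,14); take (18,19).
Selected 4 talks.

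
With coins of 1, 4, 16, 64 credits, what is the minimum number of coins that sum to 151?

Use the largest denomination that fits, subtract, and repeat.
151 − 2×64→23 − 1×16→7 − 1×4→3 − 3×1→0
Total coins = 2 + 1 + 1 + 3 = 7

7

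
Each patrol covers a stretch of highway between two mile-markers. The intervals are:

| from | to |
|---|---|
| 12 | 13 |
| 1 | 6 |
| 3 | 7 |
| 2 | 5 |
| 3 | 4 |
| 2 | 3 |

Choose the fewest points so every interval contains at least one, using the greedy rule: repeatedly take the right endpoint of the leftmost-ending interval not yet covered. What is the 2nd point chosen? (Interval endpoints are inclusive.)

13

Sort by right endpoint; whenever an interval is uncovered, place a point at its right end.
Sorted: [2,3] [3,4] [2,5] [1,6] [3,7] [12,13]
{[2,3],[3,4],[2,5],[1,6],[3,7]} hit by 3; {[12,13]} hit by 13.
Points: 3, 13 (2 total).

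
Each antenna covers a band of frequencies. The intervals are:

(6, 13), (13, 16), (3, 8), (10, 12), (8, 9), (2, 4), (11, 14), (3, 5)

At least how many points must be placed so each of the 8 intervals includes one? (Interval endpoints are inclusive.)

By right end: [2,4]  [3,5]  [3,8]  [8,9]  [10,12]  [6,13]  [11,14]  [13,16]
[2,4] uncovered → point at 4; [8,9] uncovered → point at 9; [10,12] uncovered → point at 12; [13,16] uncovered → point at 16.
Points: 4, 9, 12, 16 (4 total).

4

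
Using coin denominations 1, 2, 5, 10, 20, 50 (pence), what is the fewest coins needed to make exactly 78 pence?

5

Use the largest denomination that fits, subtract, and repeat.
78 − 1×50→28 − 1×20→8 − 1×5→3 − 1×2→1 − 1×1→0
Total coins = 1 + 1 + 1 + 1 + 1 = 5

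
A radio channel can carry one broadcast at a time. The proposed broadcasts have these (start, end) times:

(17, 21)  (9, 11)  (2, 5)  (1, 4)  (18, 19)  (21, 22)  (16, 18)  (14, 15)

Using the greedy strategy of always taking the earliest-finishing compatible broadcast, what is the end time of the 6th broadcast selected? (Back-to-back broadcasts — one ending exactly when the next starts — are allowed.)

22

Order by finish time; keep every interval that doesn't clash with the previous kept one.
By end time: (1,4), (2,5), (9,11), (14,15), (16,18), (18,19), (17,21), (21,22).
Pick (1,4); next start ≥ 4 → (9,11); next start ≥ 11 → (14,15); next start ≥ 15 → (16,18); next start ≥ 18 → (18,19); next start ≥ 19 → (21,22).
Selected: (1,4) (9,11) (14,15) (16,18) (18,19) (21,22)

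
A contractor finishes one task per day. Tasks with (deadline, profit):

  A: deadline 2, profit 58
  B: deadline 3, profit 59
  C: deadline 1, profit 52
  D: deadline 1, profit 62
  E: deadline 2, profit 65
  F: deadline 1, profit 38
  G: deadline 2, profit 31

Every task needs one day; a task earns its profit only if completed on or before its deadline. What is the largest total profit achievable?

186

Sort by profit descending; place each in the latest free slot ≤ its deadline.
Profit order: E=65 D=62 B=59 A=58 C=52 F=38 G=31
Assign: E→slot 2, D→slot 1, B→slot 3, A skipped, C skipped, F skipped, G skipped.
Slots: [1:D] [2:E] [3:B]
Profit = 62 + 65 + 59 = 186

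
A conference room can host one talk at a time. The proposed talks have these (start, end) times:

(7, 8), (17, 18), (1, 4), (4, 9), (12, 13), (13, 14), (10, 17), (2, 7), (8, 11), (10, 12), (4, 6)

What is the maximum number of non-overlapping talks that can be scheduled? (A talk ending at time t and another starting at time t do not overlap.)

Order by finish time; keep every interval that doesn't clash with the previous kept one.
Sorted by end: (1,4)  (4,6)  (2,7)  (7,8)  (4,9)  (8,11)  (10,12)  (12,13)  (13,14)  (10,17)  (17,18)
take (1,4); take (4,6); take (7,8); take (8,11); take (12,13); take (13,14); skip (10,17); take (17,18).
Selected 7 talks.

7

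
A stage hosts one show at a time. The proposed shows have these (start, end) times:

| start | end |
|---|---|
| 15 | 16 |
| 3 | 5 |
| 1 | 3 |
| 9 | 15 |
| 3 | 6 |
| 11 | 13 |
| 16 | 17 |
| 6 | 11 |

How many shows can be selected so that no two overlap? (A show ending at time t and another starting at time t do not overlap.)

Greedy by earliest finish: after sorting by end time, pick each interval compatible with the last pick.
By end time: (1,3), (3,5), (3,6), (6,11), (11,13), (9,15), (15,16), (16,17).
Pick (1,3); next start ≥ 3 → (3,5); next start ≥ 5 → (6,11); next start ≥ 11 → (11,13); next start ≥ 13 → (15,16); next start ≥ 16 → (16,17).
Selected 6 shows.

6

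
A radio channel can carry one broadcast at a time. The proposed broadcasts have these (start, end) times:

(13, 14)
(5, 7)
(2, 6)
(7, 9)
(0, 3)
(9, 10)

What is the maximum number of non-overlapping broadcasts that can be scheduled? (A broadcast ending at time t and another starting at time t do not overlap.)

Sort by end time and greedily take each interval whose start is ≥ the last chosen end.
By end time: (0,3), (2,6), (5,7), (7,9), (9,10), (13,14).
Pick (0,3); next start ≥ 3 → (5,7); next start ≥ 7 → (7,9); next start ≥ 9 → (9,10); next start ≥ 10 → (13,14).
Selected 5 broadcasts.

5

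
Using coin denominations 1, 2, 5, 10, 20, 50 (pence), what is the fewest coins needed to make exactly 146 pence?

6

Use the largest denomination that fits, subtract, and repeat.
146 = 2×50 + 2×20 + 1×5 + 1×1
Total coins = 2 + 2 + 1 + 1 = 6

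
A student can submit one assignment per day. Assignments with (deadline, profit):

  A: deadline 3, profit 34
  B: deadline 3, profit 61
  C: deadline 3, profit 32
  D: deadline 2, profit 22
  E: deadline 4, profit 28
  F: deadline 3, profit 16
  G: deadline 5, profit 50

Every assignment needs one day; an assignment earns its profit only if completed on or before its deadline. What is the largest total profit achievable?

205

Take jobs in profit order; each goes to the latest open slot no later than its deadline.
By profit: B(d3,61), G(d5,50), A(d3,34), C(d3,32), E(d4,28), D(d2,22), F(d3,16)
B→slot 3; G→slot 5; A→slot 2; C→slot 1; E→slot 4; D skipped; F skipped.
Profit = 32 + 34 + 61 + 28 + 50 = 205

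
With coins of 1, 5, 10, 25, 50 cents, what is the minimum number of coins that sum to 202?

Greedy: take as many of the largest coin as possible, then repeat with the remainder.
202 − 4×50→2 − 2×1→0
Total coins = 4 + 2 = 6

6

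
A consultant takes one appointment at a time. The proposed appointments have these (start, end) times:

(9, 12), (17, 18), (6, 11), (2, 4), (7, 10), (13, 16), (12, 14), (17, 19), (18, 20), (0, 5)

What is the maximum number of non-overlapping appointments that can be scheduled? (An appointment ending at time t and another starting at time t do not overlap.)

Sort by end time and greedily take each interval whose start is ≥ the last chosen end.
By end time: (2,4), (0,5), (7,10), (6,11), (9,12), (12,14), (13,16), (17,18), (17,19), (18,20).
Pick (2,4); next start ≥ 4 → (7,10); next start ≥ 10 → (12,14); next start ≥ 14 → (17,18); next start ≥ 18 → (18,20).
Selected 5 appointments.

5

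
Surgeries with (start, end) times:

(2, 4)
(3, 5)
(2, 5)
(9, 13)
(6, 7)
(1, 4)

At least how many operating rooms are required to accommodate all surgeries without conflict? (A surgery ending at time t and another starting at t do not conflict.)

4

Count concurrent intervals with a sweep; the peak is the room count.
Events (time:±→running): 1:+→1 2:+→2 2:+→3 3:+→4 … peak 4.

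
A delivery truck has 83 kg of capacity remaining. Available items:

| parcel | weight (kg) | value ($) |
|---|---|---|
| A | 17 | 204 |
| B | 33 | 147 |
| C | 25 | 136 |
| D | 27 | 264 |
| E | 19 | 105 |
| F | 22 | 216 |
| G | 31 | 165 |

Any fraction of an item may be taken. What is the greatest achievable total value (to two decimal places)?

Greedy by value/weight ratio, highest first.
Ratios (sorted): A 12.00, F 9.82, D 9.78, E 5.53, C 5.44, G 5.32, B 4.45
take A (17 @ 204); take F (22 @ 216); take D (27 @ 264); take 17/19 of E → 93.95. Capacity used 83/83.
Total value = 777.95

777.95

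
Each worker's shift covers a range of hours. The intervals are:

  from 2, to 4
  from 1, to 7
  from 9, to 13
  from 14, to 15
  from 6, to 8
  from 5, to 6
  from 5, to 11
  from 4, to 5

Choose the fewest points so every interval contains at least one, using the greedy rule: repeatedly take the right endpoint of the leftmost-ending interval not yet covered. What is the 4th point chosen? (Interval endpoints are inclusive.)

15

Sorted: [2,4] [4,5] [5,6] [1,7] [6,8] [5,11] [9,13] [14,15]
{[2,4],[4,5]} hit by 4; {[5,6],[1,7],[6,8],[5,11]} hit by 6; {[9,13]} hit by 13; {[14,15]} hit by 15.
Points: 4, 6, 13, 15 (4 total).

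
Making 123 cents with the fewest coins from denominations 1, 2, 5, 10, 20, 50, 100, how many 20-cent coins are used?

1

123 = 1×100 + 1×20 + 1×2 + 1×1
Count of 20: 1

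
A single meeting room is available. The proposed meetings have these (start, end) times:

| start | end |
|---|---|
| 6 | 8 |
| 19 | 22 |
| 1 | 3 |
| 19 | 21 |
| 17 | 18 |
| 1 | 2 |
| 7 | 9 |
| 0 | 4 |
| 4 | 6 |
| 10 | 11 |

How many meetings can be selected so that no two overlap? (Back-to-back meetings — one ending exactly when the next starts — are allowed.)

Greedy by earliest finish: after sorting by end time, pick each interval compatible with the last pick.
By end time: (1,2), (1,3), (0,4), (4,6), (6,8), (7,9), (10,11), (17,18), (19,21), (19,22).
Pick (1,2); next start ≥ 2 → (4,6); next start ≥ 6 → (6,8); next start ≥ 8 → (10,11); next start ≥ 11 → (17,18); next start ≥ 18 → (19,21).
Selected 6 meetings.

6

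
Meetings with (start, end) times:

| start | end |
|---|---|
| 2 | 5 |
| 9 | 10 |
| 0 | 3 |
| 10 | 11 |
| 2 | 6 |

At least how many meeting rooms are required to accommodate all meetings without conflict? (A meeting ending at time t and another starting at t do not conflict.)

Events (time:±→running): 0:+→1 2:+→2 2:+→3 … peak 3.

3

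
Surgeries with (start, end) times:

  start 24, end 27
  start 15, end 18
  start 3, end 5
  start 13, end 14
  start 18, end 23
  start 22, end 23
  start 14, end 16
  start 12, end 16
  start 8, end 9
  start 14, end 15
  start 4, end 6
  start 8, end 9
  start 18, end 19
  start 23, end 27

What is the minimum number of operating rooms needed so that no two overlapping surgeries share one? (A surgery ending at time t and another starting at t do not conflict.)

Count concurrent intervals with a sweep; the peak is the room count.
Events (time:±→running): 3:+→1 4:+→2 5:-→1 6:-→0 8:+→1 8:+→2 9:-→1 9:-→0 12:+→1 13:+→2 14:-→1 14:+→2 14:+→3 … peak 3.

3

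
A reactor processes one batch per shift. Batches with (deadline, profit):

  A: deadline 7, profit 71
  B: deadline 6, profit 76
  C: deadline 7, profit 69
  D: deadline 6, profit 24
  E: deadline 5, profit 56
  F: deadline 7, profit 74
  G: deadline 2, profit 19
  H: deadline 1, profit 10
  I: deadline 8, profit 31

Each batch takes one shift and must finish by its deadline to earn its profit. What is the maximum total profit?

420

Sort by profit descending; place each in the latest free slot ≤ its deadline.
Profit order: B=76 F=74 A=71 C=69 E=56 I=31 D=24 G=19 H=10
Assign: B→slot 6, F→slot 7, A→slot 5, C→slot 4, E→slot 3, I→slot 8, D→slot 2, G→slot 1, H skipped.
Slots: [1:G] [2:D] [3:E] [4:C] [5:A] [6:B] [7:F] [8:I]
Profit = 19 + 24 + 56 + 69 + 71 + 76 + 74 + 31 = 420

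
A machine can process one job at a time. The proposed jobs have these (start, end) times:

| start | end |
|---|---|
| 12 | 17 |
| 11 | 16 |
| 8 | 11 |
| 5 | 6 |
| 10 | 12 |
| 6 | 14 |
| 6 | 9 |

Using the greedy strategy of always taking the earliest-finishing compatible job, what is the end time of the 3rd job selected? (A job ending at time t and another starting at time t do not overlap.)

12

Order by finish time; keep every interval that doesn't clash with the previous kept one.
Sorted by end: (5,6)  (6,9)  (8,11)  (10,12)  (6,14)  (11,16)  (12,17)
take (5,6); take (6,9); skip (8,11); take (10,12); skip (6,14); take (12,17).
Selected: (5,6) (6,9) (10,12) (12,17)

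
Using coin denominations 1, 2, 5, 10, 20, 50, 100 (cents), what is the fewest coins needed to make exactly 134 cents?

5

Greedy: take as many of the largest coin as possible, then repeat with the remainder.
134 = 1×100 + 1×20 + 1×10 + 2×2
Total coins = 1 + 1 + 1 + 2 = 5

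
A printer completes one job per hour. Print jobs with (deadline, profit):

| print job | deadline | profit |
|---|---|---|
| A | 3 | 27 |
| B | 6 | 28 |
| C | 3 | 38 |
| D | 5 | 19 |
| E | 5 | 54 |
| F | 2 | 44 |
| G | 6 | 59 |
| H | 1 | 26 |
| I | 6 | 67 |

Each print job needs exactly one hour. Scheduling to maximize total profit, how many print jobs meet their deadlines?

By profit: I(d6,67), G(d6,59), E(d5,54), F(d2,44), C(d3,38), B(d6,28), A(d3,27), H(d1,26), D(d5,19)
I→slot 6; G→slot 5; E→slot 4; F→slot 2; C→slot 3; B→slot 1; A skipped; H skipped; D skipped.
6 of 9 scheduled.

6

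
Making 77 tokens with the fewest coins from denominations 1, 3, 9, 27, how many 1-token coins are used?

Use the largest denomination that fits, subtract, and repeat.
77 = 2×27 + 2×9 + 1×3 + 2×1
Count of 1: 2

2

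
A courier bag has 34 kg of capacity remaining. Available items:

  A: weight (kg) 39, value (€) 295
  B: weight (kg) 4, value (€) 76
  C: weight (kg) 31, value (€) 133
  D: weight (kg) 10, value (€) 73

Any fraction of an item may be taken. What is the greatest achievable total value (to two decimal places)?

Ratios (sorted): B 19.00, A 7.56, D 7.30, C 4.29
take B (4 @ 76); take 30/39 of A → 226.92. Capacity used 34/34.
Total value = 302.92

302.92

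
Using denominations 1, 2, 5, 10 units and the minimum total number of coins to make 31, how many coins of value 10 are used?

3

Greedy: take as many of the largest coin as possible, then repeat with the remainder.
31 = 3×10 + 1×1
Count of 10: 3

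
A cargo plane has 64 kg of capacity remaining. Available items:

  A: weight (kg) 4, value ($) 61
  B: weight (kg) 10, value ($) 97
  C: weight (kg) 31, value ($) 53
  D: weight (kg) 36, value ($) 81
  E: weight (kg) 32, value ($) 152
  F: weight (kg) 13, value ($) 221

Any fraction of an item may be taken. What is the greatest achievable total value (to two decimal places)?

Ratios (sorted): F 17.00, A 15.25, B 9.70, E 4.75, D 2.25, C 1.71
take F (13 @ 221); take A (4 @ 61); take B (10 @ 97); take E (32 @ 152); take 5/36 of D → 11.25. Capacity used 64/64.
Total value = 542.25

542.25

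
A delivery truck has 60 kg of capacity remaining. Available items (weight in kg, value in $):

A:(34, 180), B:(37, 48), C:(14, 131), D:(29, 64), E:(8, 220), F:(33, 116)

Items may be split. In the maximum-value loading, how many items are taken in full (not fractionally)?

3

Greedy by value/weight ratio, highest first.
Order: E (220/8=27.50) > C (131/14=9.36) > A (180/34=5.29) > F (116/33=3.52) > D (64/29=2.21) > B (48/37=1.30)
Fill: take E (8 @ 220) → take C (14 @ 131) → take A (34 @ 180) → take 4/33 of F → 14.06; 60/60 used.
3 item(s) taken whole; one partial (take 4/33 of F).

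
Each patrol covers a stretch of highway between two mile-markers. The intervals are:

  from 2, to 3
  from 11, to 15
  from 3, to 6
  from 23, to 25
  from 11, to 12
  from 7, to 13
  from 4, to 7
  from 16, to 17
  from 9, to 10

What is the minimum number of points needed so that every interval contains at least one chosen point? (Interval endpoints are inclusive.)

6

Sort by right endpoint; whenever an interval is uncovered, place a point at its right end.
Sorted: [2,3] [3,6] [4,7] [9,10] [11,12] [7,13] [11,15] [16,17] [23,25]
{[2,3],[3,6]} hit by 3; {[4,7]} hit by 7; {[9,10]} hit by 10; {[11,12],[7,13],[11,15]} hit by 12; {[16,17]} hit by 17; {[23,25]} hit by 25.
Points: 3, 7, 10, 12, 17, 25 (6 total).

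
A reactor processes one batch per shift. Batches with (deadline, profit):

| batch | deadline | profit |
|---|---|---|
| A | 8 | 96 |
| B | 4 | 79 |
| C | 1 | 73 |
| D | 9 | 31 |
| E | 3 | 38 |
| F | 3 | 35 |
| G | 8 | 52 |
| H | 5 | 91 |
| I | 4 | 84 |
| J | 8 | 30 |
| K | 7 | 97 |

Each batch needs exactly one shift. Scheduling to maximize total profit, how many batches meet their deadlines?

By profit: K(d7,97), A(d8,96), H(d5,91), I(d4,84), B(d4,79), C(d1,73), G(d8,52), E(d3,38), F(d3,35), D(d9,31), J(d8,30)
K→slot 7; A→slot 8; H→slot 5; I→slot 4; B→slot 3; C→slot 1; G→slot 6; E→slot 2; F skipped; D→slot 9; J skipped.
9 of 11 scheduled.

9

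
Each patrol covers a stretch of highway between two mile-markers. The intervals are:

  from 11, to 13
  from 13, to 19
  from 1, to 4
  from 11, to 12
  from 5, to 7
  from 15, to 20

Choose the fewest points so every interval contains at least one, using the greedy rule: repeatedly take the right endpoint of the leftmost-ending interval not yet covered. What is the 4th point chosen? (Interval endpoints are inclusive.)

19

Sort by right endpoint; whenever an interval is uncovered, place a point at its right end.
By right end: [1,4]  [5,7]  [11,12]  [11,13]  [13,19]  [15,20]
[1,4] uncovered → point at 4; [5,7] uncovered → point at 7; [11,12] uncovered → point at 12; [13,19] uncovered → point at 19.
Points: 4, 7, 12, 19 (4 total).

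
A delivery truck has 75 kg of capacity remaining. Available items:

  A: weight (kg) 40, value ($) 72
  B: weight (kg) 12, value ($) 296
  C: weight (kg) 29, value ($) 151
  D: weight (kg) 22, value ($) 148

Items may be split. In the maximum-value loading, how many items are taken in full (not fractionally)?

3

Ratios (sorted): B 24.67, D 6.73, C 5.21, A 1.80
take B (12 @ 296); take D (22 @ 148); take C (29 @ 151); take 12/40 of A → 21.60. Capacity used 75/75.
3 item(s) taken whole; one partial (take 12/40 of A).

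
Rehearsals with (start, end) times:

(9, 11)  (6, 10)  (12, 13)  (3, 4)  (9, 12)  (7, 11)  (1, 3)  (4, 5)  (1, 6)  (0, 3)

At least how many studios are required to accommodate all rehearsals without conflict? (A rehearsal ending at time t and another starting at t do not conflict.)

The answer is the maximum number of intervals overlapping at any instant.
starts: [0, 1, 1, 3, 4, 6, 7, 9, 9, 12]
ends:   [3, 3, 4, 5, 6, 10, 11, 11, 12, 13]
s0→1 s1→2 s1→3 e3→2 e3→1 s3→2 e4→1 s4→2 e5→1 e6→0 s6→1 s7→2 s9→3 s9→4  — peak 4.

4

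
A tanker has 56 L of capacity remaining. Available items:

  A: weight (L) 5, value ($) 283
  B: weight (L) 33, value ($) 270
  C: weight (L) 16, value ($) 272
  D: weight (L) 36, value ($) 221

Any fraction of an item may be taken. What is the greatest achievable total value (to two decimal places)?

Sort by value per unit weight and fill in that order.
Ratios (sorted): A 56.60, C 17.00, B 8.18, D 6.14
take A (5 @ 283); take C (16 @ 272); take B (33 @ 270); take 2/36 of D → 12.28. Capacity used 56/56.
Total value = 837.28

837.28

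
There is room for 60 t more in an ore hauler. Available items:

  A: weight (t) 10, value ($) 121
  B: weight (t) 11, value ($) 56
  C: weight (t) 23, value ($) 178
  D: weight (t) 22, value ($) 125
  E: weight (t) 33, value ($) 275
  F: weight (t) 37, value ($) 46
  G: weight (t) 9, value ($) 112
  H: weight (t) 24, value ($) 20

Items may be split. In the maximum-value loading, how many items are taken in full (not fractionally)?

Order: G (112/9=12.44) > A (121/10=12.10) > E (275/33=8.33) > C (178/23=7.74) > D (125/22=5.68) > B (56/11=5.09) > F (46/37=1.24) > H (20/24=0.83)
Fill: take G (9 @ 112) → take A (10 @ 121) → take E (33 @ 275) → take 8/23 of C → 61.91; 60/60 used.
3 item(s) taken whole; one partial (take 8/23 of C).

3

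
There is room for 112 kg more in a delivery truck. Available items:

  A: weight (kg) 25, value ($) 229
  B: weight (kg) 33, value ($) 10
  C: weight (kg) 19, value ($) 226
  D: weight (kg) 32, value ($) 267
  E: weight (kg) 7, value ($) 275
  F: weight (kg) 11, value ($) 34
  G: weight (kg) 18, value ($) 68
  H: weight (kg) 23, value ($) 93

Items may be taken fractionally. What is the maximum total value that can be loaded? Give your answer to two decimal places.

Ratios (sorted): E 39.29, C 11.89, A 9.16, D 8.34, H 4.04, G 3.78, F 3.09, B 0.30
take E (7 @ 275); take C (19 @ 226); take A (25 @ 229); take D (32 @ 267); take H (23 @ 93); take 6/18 of G → 22.67. Capacity used 112/112.
Total value = 1112.67

1112.67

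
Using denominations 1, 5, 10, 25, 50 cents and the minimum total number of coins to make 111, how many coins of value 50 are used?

2

Use the largest denomination that fits, subtract, and repeat.
111 = 2×50 + 1×10 + 1×1
Count of 50: 2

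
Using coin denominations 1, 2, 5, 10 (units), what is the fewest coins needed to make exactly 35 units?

4

Greedy: take as many of the largest coin as possible, then repeat with the remainder.
35 − 3×10→5 − 1×5→0
Total coins = 3 + 1 = 4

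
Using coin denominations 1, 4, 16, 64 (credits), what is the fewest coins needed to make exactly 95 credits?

Greedy: take as many of the largest coin as possible, then repeat with the remainder.
95 = 1×64 + 1×16 + 3×4 + 3×1
Total coins = 1 + 1 + 3 + 3 = 8

8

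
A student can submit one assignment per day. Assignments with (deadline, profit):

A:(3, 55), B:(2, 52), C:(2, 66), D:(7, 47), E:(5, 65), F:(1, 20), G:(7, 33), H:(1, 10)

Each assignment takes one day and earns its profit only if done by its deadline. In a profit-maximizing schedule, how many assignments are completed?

6

Profit order: C=66 E=65 A=55 B=52 D=47 G=33 F=20 H=10
Assign: C→slot 2, E→slot 5, A→slot 3, B→slot 1, D→slot 7, G→slot 6, F skipped, H skipped.
Slots: [1:B] [2:C] [3:A] [5:E] [6:G] [7:D]
6 of 8 scheduled.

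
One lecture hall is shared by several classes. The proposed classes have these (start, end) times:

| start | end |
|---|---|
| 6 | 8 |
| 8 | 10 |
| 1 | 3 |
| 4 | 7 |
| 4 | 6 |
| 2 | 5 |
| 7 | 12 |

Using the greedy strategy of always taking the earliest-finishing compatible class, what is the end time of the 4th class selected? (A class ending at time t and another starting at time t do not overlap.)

10

Greedy by earliest finish: after sorting by end time, pick each interval compatible with the last pick.
By end time: (1,3), (2,5), (4,6), (4,7), (6,8), (8,10), (7,12).
Pick (1,3); next start ≥ 3 → (4,6); next start ≥ 6 → (6,8); next start ≥ 8 → (8,10).
Selected: (1,3) (4,6) (6,8) (8,10)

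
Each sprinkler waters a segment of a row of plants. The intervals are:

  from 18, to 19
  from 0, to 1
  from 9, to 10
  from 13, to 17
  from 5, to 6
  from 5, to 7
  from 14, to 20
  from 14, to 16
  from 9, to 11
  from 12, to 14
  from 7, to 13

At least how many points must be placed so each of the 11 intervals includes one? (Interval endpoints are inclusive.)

Process intervals by earliest right end; each time one isn't hit yet, stab at its right endpoint.
By right end: [0,1]  [5,6]  [5,7]  [9,10]  [9,11]  [7,13]  [12,14]  [14,16]  [13,17]  [18,19]  [14,20]
[0,1] uncovered → point at 1; [5,6] uncovered → point at 6; [9,10] uncovered → point at 10; [12,14] uncovered → point at 14; [18,19] uncovered → point at 19.
Points: 1, 6, 10, 14, 19 (5 total).

5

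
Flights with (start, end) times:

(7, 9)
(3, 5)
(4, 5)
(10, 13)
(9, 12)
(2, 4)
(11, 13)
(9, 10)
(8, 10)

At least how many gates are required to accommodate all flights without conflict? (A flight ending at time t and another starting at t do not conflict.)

Count concurrent intervals with a sweep; the peak is the room count.
starts: [2, 3, 4, 7, 8, 9, 9, 10, 11]
ends:   [4, 5, 5, 9, 10, 10, 12, 13, 13]
s2→1 s3→2 e4→1 s4→2 e5→1 e5→0 s7→1 s8→2 e9→1 s9→2 s9→3  — peak 3.

3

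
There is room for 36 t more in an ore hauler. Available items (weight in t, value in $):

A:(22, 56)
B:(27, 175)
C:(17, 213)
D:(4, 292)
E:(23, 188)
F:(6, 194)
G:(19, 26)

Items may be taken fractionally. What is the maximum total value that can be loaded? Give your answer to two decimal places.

Greedy by value/weight ratio, highest first.
Ratios (sorted): D 73.00, F 32.33, C 12.53, E 8.17, B 6.48, A 2.55, G 1.37
take D (4 @ 292); take F (6 @ 194); take C (17 @ 213); take 9/23 of E → 73.57. Capacity used 36/36.
Total value = 772.57

772.57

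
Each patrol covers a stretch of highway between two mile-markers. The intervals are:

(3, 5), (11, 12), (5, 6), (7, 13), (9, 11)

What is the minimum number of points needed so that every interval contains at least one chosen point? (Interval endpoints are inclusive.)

Sort by right endpoint; whenever an interval is uncovered, place a point at its right end.
By right end: [3,5]  [5,6]  [9,11]  [11,12]  [7,13]
[3,5] uncovered → point at 5; [9,11] uncovered → point at 11.
Points: 5, 11 (2 total).

2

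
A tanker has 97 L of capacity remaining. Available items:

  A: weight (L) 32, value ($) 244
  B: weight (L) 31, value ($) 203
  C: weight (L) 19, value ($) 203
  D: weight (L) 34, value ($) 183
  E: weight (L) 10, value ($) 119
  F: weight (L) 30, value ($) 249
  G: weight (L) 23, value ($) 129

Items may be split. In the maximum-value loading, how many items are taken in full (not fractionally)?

4

Sort by value per unit weight and fill in that order.
Order: E (119/10=11.90) > C (203/19=10.68) > F (249/30=8.30) > A (244/32=7.62) > B (203/31=6.55) > G (129/23=5.61) > D (183/34=5.38)
Fill: take E (10 @ 119) → take C (19 @ 203) → take F (30 @ 249) → take A (32 @ 244) → take 6/31 of B → 39.29; 97/97 used.
4 item(s) taken whole; one partial (take 6/31 of B).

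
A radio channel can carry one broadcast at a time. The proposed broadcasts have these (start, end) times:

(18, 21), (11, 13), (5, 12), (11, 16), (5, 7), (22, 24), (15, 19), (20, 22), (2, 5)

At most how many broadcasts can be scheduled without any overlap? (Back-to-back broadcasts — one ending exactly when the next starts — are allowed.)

6

Sorted by end: (2,5)  (5,7)  (5,12)  (11,13)  (11,16)  (15,19)  (18,21)  (20,22)  (22,24)
take (2,5); take (5,7); take (11,13); skip (11,16); take (15,19); skip (18,21); take (20,22); take (22,24).
Selected 6 broadcasts.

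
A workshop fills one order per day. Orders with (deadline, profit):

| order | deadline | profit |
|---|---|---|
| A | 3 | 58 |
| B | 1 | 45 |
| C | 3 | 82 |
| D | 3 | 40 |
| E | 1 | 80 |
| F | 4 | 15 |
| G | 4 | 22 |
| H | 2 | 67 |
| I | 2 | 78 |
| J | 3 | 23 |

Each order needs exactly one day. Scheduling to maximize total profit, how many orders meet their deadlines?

4

Take jobs in profit order; each goes to the latest open slot no later than its deadline.
By profit: C(d3,82), E(d1,80), I(d2,78), H(d2,67), A(d3,58), B(d1,45), D(d3,40), J(d3,23), G(d4,22), F(d4,15)
C→slot 3; E→slot 1; I→slot 2; H skipped; A skipped; B skipped; D skipped; J skipped; G→slot 4; F skipped.
4 of 10 scheduled.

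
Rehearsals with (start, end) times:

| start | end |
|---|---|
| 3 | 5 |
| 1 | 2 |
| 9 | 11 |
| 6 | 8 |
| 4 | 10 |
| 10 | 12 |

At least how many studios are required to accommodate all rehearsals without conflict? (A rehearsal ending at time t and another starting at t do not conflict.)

Events (time:±→running): 1:+→1 2:-→0 3:+→1 4:+→2 … peak 2.

2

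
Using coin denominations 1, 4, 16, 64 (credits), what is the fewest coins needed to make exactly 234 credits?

Greedy: take as many of the largest coin as possible, then repeat with the remainder.
234 − 3×64→42 − 2×16→10 − 2×4→2 − 2×1→0
Total coins = 3 + 2 + 2 + 2 = 9

9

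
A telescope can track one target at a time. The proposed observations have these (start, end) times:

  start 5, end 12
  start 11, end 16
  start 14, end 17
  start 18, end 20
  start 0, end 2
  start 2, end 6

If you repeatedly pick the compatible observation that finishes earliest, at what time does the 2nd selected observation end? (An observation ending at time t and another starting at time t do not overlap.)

6

Order by finish time; keep every interval that doesn't clash with the previous kept one.
Sorted by end: (0,2)  (2,6)  (5,12)  (11,16)  (14,17)  (18,20)
take (0,2); take (2,6); skip (5,12); take (11,16); skip (14,17); take (18,20).
Selected: (0,2) (2,6) (11,16) (18,20)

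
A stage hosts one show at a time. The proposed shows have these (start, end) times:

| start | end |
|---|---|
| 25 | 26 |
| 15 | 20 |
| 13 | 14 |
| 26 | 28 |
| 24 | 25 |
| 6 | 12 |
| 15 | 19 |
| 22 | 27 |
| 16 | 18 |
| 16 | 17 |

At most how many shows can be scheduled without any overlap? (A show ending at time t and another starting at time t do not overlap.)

Order by finish time; keep every interval that doesn't clash with the previous kept one.
By end time: (6,12), (13,14), (16,17), (16,18), (15,19), (15,20), (24,25), (25,26), (22,27), (26,28).
Pick (6,12); next start ≥ 12 → (13,14); next start ≥ 14 → (16,17); next start ≥ 17 → (24,25); next start ≥ 25 → (25,26); next start ≥ 26 → (26,28).
Selected 6 shows.

6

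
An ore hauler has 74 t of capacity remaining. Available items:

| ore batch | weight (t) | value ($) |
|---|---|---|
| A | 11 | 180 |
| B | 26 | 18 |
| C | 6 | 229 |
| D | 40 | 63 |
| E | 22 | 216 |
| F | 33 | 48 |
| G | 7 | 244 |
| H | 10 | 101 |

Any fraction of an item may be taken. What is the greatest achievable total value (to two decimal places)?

Greedy by value/weight ratio, highest first.
Order: C (229/6=38.17) > G (244/7=34.86) > A (180/11=16.36) > H (101/10=10.10) > E (216/22=9.82) > D (63/40=1.57) > F (48/33=1.45) > B (18/26=0.69)
Fill: take C (6 @ 229) → take G (7 @ 244) → take A (11 @ 180) → take H (10 @ 101) → take E (22 @ 216) → take 18/40 of D → 28.35; 74/74 used.
Total value = 998.35

998.35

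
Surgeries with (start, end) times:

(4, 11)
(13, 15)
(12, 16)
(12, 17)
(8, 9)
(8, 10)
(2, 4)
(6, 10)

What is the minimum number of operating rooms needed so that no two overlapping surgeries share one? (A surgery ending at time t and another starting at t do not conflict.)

starts: [2, 4, 6, 8, 8, 12, 12, 13]
ends:   [4, 9, 10, 10, 11, 15, 16, 17]
s2→1 e4→0 s4→1 s6→2 s8→3 s8→4  — peak 4.

4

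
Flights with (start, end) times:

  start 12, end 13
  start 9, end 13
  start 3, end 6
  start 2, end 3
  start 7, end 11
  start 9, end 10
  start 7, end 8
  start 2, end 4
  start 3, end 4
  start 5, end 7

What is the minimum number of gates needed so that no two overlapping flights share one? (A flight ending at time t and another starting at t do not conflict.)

Count concurrent intervals with a sweep; the peak is the room count.
Events (time:±→running): 2:+→1 2:+→2 3:-→1 3:+→2 3:+→3 … peak 3.

3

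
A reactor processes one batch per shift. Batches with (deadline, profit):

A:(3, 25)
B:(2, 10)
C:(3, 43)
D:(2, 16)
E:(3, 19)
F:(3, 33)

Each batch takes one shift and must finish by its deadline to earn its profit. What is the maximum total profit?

101

By profit: C(d3,43), F(d3,33), A(d3,25), E(d3,19), D(d2,16), B(d2,10)
C→slot 3; F→slot 2; A→slot 1; E skipped; D skipped; B skipped.
Profit = 25 + 33 + 43 = 101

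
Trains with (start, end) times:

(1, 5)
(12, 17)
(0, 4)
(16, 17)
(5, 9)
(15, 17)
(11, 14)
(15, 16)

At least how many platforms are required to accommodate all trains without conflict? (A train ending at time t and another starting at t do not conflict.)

3

Events (time:±→running): 0:+→1 1:+→2 4:-→1 5:-→0 5:+→1 9:-→0 11:+→1 12:+→2 14:-→1 15:+→2 15:+→3 … peak 3.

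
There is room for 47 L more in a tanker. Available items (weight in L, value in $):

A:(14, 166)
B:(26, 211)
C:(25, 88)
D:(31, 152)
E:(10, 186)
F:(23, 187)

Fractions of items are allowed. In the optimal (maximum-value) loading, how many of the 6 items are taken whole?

3

Sort by value per unit weight and fill in that order.
Order: E (186/10=18.60) > A (166/14=11.86) > F (187/23=8.13) > B (211/26=8.12) > D (152/31=4.90) > C (88/25=3.52)
Fill: take E (10 @ 186) → take A (14 @ 166) → take F (23 @ 187); 47/47 used.
3 item(s) taken whole.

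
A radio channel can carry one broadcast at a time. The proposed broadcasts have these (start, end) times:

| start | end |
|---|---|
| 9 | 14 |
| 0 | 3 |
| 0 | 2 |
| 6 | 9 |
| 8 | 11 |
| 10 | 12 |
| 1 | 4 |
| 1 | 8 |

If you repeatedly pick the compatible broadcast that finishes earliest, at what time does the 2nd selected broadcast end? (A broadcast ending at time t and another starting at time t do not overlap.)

Greedy by earliest finish: after sorting by end time, pick each interval compatible with the last pick.
By end time: (0,2), (0,3), (1,4), (1,8), (6,9), (8,11), (10,12), (9,14).
Pick (0,2); next start ≥ 2 → (6,9); next start ≥ 9 → (10,12).
Selected: (0,2) (6,9) (10,12)

9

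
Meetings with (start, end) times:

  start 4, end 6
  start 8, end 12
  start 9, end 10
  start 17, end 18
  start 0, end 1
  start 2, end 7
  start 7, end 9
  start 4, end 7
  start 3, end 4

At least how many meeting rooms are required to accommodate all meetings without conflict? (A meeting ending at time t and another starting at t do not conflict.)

3

Events (time:±→running): 0:+→1 1:-→0 2:+→1 3:+→2 4:-→1 4:+→2 4:+→3 … peak 3.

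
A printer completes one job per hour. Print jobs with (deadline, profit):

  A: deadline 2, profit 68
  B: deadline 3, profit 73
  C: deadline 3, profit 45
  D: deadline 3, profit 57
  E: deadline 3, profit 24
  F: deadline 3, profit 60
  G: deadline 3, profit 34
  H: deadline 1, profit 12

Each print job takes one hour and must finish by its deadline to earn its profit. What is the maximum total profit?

Sort by profit descending; place each in the latest free slot ≤ its deadline.
By profit: B(d3,73), A(d2,68), F(d3,60), D(d3,57), C(d3,45), G(d3,34), E(d3,24), H(d1,12)
B→slot 3; A→slot 2; F→slot 1; D skipped; C skipped; G skipped; E skipped; H skipped.
Profit = 60 + 68 + 73 = 201

201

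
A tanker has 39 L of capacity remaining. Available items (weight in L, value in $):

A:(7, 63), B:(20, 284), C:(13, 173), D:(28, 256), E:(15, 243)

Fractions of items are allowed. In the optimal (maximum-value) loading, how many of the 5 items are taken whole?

Greedy by value/weight ratio, highest first.
Ratios (sorted): E 16.20, B 14.20, C 13.31, D 9.14, A 9.00
take E (15 @ 243); take B (20 @ 284); take 4/13 of C → 53.23. Capacity used 39/39.
2 item(s) taken whole; one partial (take 4/13 of C).

2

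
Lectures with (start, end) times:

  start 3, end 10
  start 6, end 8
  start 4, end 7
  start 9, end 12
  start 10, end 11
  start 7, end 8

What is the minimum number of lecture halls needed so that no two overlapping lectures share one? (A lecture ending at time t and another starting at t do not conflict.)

Count concurrent intervals with a sweep; the peak is the room count.
Events (time:±→running): 3:+→1 4:+→2 6:+→3 … peak 3.

3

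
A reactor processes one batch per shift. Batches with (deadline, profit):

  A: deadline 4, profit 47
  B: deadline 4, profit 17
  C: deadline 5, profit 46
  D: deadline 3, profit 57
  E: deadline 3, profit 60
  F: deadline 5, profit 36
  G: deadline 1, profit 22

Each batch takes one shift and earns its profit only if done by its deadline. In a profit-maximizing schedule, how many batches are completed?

5

Take jobs in profit order; each goes to the latest open slot no later than its deadline.
Profit order: E=60 D=57 A=47 C=46 F=36 G=22 B=17
Assign: E→slot 3, D→slot 2, A→slot 4, C→slot 5, F→slot 1, G skipped, B skipped.
Slots: [1:F] [2:D] [3:E] [4:A] [5:C]
5 of 7 scheduled.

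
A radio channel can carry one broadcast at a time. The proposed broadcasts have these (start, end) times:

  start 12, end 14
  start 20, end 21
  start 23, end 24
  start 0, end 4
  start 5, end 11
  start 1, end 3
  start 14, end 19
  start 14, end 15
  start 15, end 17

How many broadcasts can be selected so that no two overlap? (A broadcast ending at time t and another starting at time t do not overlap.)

Greedy by earliest finish: after sorting by end time, pick each interval compatible with the last pick.
By end time: (1,3), (0,4), (5,11), (12,14), (14,15), (15,17), (14,19), (20,21), (23,24).
Pick (1,3); next start ≥ 3 → (5,11); next start ≥ 11 → (12,14); next start ≥ 14 → (14,15); next start ≥ 15 → (15,17); next start ≥ 17 → (20,21); next start ≥ 21 → (23,24).
Selected 7 broadcasts.

7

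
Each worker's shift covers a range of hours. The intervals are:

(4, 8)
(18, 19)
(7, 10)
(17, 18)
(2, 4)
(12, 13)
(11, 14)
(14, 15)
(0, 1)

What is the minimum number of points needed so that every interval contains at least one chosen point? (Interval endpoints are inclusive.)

Process intervals by earliest right end; each time one isn't hit yet, stab at its right endpoint.
Sorted: [0,1] [2,4] [4,8] [7,10] [12,13] [11,14] [14,15] [17,18] [18,19]
{[0,1]} hit by 1; {[2,4],[4,8]} hit by 4; {[7,10]} hit by 10; {[12,13],[11,14]} hit by 13; {[14,15]} hit by 15; {[17,18],[18,19]} hit by 18.
Points: 1, 4, 10, 13, 15, 18 (6 total).

6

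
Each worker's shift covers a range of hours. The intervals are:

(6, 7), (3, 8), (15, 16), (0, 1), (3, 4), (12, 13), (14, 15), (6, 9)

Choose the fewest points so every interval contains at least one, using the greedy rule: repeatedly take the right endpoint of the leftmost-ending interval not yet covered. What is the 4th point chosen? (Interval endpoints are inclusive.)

Sorted: [0,1] [3,4] [6,7] [3,8] [6,9] [12,13] [14,15] [15,16]
{[0,1]} hit by 1; {[3,4]} hit by 4; {[6,7],[3,8],[6,9]} hit by 7; {[12,13]} hit by 13; {[14,15],[15,16]} hit by 15.
Points: 1, 4, 7, 13, 15 (5 total).

13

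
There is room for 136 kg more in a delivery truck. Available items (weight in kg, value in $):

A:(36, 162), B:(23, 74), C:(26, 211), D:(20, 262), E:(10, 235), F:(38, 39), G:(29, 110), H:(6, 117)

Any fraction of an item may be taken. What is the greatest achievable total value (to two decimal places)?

Greedy by value/weight ratio, highest first.
Order: E (235/10=23.50) > H (117/6=19.50) > D (262/20=13.10) > C (211/26=8.12) > A (162/36=4.50) > G (110/29=3.79) > B (74/23=3.22) > F (39/38=1.03)
Fill: take E (10 @ 235) → take H (6 @ 117) → take D (20 @ 262) → take C (26 @ 211) → take A (36 @ 162) → take G (29 @ 110) → take 9/23 of B → 28.96; 136/136 used.
Total value = 1125.96

1125.96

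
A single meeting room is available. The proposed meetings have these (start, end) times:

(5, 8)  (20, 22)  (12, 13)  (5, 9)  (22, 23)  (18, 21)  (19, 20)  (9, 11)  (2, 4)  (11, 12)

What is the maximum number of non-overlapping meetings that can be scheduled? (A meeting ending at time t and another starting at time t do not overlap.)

Order by finish time; keep every interval that doesn't clash with the previous kept one.
By end time: (2,4), (5,8), (5,9), (9,11), (11,12), (12,13), (19,20), (18,21), (20,22), (22,23).
Pick (2,4); next start ≥ 4 → (5,8); next start ≥ 8 → (9,11); next start ≥ 11 → (11,12); next start ≥ 12 → (12,13); next start ≥ 13 → (19,20); next start ≥ 20 → (20,22); next start ≥ 22 → (22,23).
Selected 8 meetings.

8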